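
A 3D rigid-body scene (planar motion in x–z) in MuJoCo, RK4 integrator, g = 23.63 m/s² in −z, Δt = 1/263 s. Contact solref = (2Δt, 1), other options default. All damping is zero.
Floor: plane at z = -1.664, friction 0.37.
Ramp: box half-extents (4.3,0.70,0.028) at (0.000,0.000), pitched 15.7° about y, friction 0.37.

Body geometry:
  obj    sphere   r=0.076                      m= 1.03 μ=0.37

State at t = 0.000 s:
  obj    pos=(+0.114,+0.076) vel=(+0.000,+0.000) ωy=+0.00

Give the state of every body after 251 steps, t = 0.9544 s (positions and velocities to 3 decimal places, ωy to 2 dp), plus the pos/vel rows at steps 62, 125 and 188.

State at t = 0.9544 s:
  obj    pos=(+2.117,-0.487) vel=(+4.196,-1.180) ωy=+57.35

Key-timestep trajectory:
   step    t(s)  obj.x    obj.z    obj.vx   obj.vz 
     62  0.2357   +0.236  +0.042  +1.037  -0.291
    125  0.4753   +0.611  -0.064  +2.090  -0.587
    188  0.7148   +1.237  -0.240  +3.143  -0.883


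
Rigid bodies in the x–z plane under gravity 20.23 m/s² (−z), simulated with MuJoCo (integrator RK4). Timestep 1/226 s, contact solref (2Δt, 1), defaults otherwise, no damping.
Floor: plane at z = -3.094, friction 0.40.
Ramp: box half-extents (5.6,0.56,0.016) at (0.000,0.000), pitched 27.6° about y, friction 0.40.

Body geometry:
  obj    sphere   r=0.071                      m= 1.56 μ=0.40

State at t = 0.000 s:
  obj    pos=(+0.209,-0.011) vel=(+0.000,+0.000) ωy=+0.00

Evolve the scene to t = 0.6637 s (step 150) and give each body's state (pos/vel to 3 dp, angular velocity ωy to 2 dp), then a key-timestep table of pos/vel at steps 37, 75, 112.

State at t = 0.6637 s:
  obj    pos=(+1.516,-0.694) vel=(+3.938,-2.059) ωy=+62.57

Key-timestep trajectory:
   step    t(s)  obj.x    obj.z    obj.vx   obj.vz 
     37  0.1637   +0.289  -0.053  +0.972  -0.508
     75  0.3319   +0.536  -0.182  +1.969  -1.029
    112  0.4956   +0.938  -0.392  +2.940  -1.537


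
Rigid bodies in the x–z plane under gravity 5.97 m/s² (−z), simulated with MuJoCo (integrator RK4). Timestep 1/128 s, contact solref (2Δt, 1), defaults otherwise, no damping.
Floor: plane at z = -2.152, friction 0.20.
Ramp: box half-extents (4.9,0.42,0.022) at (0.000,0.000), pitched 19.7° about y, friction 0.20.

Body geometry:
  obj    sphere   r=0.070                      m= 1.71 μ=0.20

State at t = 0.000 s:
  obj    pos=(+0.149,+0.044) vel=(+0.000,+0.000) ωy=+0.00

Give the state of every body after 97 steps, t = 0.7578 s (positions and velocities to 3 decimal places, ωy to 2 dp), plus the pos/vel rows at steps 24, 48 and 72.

State at t = 0.7578 s:
  obj    pos=(+0.538,-0.095) vel=(+1.026,-0.367) ωy=+15.56

Key-timestep trajectory:
   step    t(s)  obj.x    obj.z    obj.vx   obj.vz 
     24  0.1875   +0.173  +0.036  +0.254  -0.091
     48  0.3750   +0.244  +0.010  +0.508  -0.182
     72  0.5625   +0.363  -0.032  +0.761  -0.273


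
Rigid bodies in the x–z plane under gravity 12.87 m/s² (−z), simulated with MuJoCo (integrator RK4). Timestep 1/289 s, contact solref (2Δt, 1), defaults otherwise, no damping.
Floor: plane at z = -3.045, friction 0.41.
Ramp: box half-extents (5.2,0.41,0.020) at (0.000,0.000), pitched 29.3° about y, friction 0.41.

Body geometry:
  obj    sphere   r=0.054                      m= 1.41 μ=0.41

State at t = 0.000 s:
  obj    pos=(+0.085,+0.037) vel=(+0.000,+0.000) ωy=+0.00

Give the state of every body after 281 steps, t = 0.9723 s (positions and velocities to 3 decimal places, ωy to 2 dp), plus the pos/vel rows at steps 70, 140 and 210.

State at t = 0.9723 s:
  obj    pos=(+1.940,-1.004) vel=(+3.815,-2.141) ωy=+81.00

Key-timestep trajectory:
   step    t(s)  obj.x    obj.z    obj.vx   obj.vz 
     70  0.2422   +0.200  -0.027  +0.950  -0.533
    140  0.4844   +0.545  -0.221  +1.901  -1.067
    210  0.7266   +1.121  -0.544  +2.851  -1.600


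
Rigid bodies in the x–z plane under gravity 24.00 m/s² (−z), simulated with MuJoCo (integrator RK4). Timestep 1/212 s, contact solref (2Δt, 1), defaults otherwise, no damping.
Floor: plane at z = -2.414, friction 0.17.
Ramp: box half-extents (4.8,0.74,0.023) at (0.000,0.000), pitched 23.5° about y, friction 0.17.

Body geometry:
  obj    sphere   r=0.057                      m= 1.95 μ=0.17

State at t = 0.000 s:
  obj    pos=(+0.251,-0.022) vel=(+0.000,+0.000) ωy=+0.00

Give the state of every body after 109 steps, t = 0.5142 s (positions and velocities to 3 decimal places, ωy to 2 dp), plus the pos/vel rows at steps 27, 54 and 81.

State at t = 0.5142 s:
  obj    pos=(+1.080,-0.382) vel=(+3.224,-1.402) ωy=+61.63

Key-timestep trajectory:
   step    t(s)  obj.x    obj.z    obj.vx   obj.vz 
     27  0.1274   +0.302  -0.044  +0.799  -0.347
     54  0.2547   +0.455  -0.110  +1.597  -0.695
     81  0.3821   +0.709  -0.221  +2.396  -1.042


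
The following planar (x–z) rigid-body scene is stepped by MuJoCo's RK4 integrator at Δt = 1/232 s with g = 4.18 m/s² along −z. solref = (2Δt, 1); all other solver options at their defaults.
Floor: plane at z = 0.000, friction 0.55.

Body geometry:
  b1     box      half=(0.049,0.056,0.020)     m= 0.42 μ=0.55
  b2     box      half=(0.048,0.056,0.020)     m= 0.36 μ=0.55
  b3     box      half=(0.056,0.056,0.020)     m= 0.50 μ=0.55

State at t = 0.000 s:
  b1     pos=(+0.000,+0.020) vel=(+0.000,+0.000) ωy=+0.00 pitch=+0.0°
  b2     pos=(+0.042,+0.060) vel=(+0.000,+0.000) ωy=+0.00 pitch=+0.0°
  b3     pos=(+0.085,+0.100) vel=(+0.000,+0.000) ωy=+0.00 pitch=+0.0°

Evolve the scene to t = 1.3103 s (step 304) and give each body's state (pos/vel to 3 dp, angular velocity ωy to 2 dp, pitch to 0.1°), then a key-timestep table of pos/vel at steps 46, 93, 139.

State at t = 1.3103 s:
  b1     pos=(+0.000,+0.020) vel=(+0.000,+0.000) ωy=+0.00 pitch=+0.0°
  b2     pos=(+0.065,+0.051) vel=(+0.000,+0.000) ωy=-0.01 pitch=+57.4°
  b3     pos=(+0.121,+0.055) vel=(+0.000,+0.000) ωy=+0.00 pitch=+47.7°

Key-timestep trajectory:
   step    t(s)  b1.x    b1.z    b1.vx   b1.vz   b2.x    b2.z    b2.vx   b2.vz   b3.x    b3.z    b3.vx   b3.vz 
     46  0.1983   +0.000  +0.020  +0.000  +0.000   +0.051  +0.061  +0.097  -0.014   +0.106  +0.080  +0.193  -0.275
     93  0.4009   +0.000  +0.020  +0.000  +0.000   +0.071  +0.052  +0.045  -0.001   +0.127  +0.057  +0.036  +0.011
    139  0.5991   +0.000  +0.020  +0.000  +0.000   +0.071  +0.052  -0.033  +0.001   +0.127  +0.057  -0.028  -0.009


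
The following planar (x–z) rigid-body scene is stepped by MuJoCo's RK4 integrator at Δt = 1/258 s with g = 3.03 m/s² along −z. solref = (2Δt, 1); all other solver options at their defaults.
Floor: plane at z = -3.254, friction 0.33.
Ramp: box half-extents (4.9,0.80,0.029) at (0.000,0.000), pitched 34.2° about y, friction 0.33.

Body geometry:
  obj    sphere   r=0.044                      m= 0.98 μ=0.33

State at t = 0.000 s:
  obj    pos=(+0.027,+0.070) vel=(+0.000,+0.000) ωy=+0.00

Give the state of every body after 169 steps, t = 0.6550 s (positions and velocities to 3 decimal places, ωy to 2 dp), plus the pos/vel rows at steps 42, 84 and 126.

State at t = 0.6550 s:
  obj    pos=(+0.243,-0.077) vel=(+0.659,-0.448) ωy=+18.11

Key-timestep trajectory:
   step    t(s)  obj.x    obj.z    obj.vx   obj.vz 
     42  0.1628   +0.040  +0.061  +0.164  -0.111
     84  0.3256   +0.080  +0.034  +0.328  -0.223
    126  0.4884   +0.147  -0.012  +0.491  -0.334


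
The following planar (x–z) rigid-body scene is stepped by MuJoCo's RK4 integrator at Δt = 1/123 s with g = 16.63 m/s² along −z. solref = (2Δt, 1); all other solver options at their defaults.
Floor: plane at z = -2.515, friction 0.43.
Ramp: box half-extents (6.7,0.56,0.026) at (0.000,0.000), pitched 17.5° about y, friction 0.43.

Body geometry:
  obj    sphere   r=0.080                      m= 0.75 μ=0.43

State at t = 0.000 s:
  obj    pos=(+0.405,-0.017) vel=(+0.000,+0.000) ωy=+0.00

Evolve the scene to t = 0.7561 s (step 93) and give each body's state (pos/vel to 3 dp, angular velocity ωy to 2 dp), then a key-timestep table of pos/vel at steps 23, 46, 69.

State at t = 0.7561 s:
  obj    pos=(+1.379,-0.324) vel=(+2.576,-0.812) ωy=+33.75

Key-timestep trajectory:
   step    t(s)  obj.x    obj.z    obj.vx   obj.vz 
     23  0.1870   +0.465  -0.035  +0.637  -0.201
     46  0.3740   +0.643  -0.092  +1.274  -0.402
     69  0.5610   +0.941  -0.186  +1.911  -0.603


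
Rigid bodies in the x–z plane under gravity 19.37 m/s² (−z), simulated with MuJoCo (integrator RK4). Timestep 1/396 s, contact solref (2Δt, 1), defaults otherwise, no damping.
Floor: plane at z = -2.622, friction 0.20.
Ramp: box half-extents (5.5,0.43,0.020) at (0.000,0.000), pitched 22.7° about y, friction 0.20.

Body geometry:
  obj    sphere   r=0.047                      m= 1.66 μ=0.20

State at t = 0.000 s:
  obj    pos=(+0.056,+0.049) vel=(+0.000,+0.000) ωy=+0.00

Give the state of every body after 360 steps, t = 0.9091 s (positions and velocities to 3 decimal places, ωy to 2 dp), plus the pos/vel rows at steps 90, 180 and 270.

State at t = 0.9091 s:
  obj    pos=(+2.092,-0.802) vel=(+4.478,-1.873) ωy=+103.26

Key-timestep trajectory:
   step    t(s)  obj.x    obj.z    obj.vx   obj.vz 
     90  0.2273   +0.183  -0.004  +1.120  -0.468
    180  0.4545   +0.565  -0.164  +2.239  -0.937
    270  0.6818   +1.201  -0.430  +3.359  -1.405


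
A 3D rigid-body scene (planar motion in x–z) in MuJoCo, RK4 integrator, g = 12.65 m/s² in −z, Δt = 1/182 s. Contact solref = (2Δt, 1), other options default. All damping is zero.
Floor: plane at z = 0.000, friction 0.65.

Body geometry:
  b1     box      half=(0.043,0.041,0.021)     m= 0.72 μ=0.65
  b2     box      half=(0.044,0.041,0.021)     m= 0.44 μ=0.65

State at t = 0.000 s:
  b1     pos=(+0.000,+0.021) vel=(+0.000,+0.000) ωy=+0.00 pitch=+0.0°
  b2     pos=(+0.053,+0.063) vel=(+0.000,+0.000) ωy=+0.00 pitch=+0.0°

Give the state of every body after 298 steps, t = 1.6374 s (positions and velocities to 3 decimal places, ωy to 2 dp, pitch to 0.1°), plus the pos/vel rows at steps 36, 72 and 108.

State at t = 1.6374 s:
  b1     pos=(+0.000,+0.021) vel=(+0.000,+0.000) ωy=+0.00 pitch=+0.0°
  b2     pos=(+0.098,+0.044) vel=(+0.000,+0.000) ωy=+0.00 pitch=+90.0°

Key-timestep trajectory:
   step    t(s)  b1.x    b1.z    b1.vx   b1.vz   b2.x    b2.z    b2.vx   b2.vz 
     36  0.1978   +0.000  +0.021  +0.000  +0.000   +0.080  +0.049  +0.162  -0.004
     72  0.3956   +0.000  +0.021  +0.000  +0.000   +0.108  +0.047  -0.043  -0.011
    108  0.5934   +0.000  +0.021  +0.000  +0.000   +0.100  +0.045  +0.022  +0.026


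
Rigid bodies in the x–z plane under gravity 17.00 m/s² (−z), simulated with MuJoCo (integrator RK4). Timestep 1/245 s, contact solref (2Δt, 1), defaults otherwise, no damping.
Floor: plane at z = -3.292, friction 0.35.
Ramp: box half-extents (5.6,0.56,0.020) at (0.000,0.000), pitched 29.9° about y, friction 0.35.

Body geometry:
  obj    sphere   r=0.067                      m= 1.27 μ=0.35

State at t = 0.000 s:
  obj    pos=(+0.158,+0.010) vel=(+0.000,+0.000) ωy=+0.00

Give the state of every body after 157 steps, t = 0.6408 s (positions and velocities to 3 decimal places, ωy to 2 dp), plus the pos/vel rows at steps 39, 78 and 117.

State at t = 0.6408 s:
  obj    pos=(+1.235,-0.610) vel=(+3.363,-1.934) ωy=+57.88

Key-timestep trajectory:
   step    t(s)  obj.x    obj.z    obj.vx   obj.vz 
     39  0.1592   +0.224  -0.029  +0.835  -0.480
     78  0.3184   +0.424  -0.143  +1.671  -0.961
    117  0.4776   +0.756  -0.335  +2.506  -1.441


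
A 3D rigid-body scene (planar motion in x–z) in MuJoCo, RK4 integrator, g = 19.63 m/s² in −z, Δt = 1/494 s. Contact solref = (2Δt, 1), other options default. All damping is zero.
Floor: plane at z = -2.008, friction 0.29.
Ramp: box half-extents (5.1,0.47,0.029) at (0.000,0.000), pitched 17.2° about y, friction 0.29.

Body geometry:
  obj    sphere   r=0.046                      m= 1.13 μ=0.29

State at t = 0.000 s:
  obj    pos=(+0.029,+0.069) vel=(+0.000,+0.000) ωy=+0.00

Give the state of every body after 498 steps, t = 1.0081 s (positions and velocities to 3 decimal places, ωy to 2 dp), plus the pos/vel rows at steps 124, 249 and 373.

State at t = 1.0081 s:
  obj    pos=(+2.042,-0.554) vel=(+3.993,-1.236) ωy=+90.86

Key-timestep trajectory:
   step    t(s)  obj.x    obj.z    obj.vx   obj.vz 
    124  0.2510   +0.154  +0.031  +0.994  -0.308
    249  0.5040   +0.532  -0.086  +1.996  -0.618
    373  0.7551   +1.158  -0.280  +2.991  -0.926


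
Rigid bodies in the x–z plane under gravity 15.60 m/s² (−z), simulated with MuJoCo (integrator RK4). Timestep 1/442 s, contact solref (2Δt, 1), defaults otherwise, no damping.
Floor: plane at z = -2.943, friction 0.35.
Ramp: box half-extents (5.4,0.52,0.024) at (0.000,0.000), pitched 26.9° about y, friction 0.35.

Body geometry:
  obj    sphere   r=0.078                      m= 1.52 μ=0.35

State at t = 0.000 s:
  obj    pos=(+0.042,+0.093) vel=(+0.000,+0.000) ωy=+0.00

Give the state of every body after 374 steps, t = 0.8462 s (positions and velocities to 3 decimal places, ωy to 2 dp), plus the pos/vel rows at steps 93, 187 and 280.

State at t = 0.8462 s:
  obj    pos=(+1.652,-0.724) vel=(+3.804,-1.930) ωy=+54.69

Key-timestep trajectory:
   step    t(s)  obj.x    obj.z    obj.vx   obj.vz 
     93  0.2104   +0.142  +0.043  +0.946  -0.480
    187  0.4231   +0.444  -0.111  +1.902  -0.965
    280  0.6335   +0.944  -0.365  +2.848  -1.445


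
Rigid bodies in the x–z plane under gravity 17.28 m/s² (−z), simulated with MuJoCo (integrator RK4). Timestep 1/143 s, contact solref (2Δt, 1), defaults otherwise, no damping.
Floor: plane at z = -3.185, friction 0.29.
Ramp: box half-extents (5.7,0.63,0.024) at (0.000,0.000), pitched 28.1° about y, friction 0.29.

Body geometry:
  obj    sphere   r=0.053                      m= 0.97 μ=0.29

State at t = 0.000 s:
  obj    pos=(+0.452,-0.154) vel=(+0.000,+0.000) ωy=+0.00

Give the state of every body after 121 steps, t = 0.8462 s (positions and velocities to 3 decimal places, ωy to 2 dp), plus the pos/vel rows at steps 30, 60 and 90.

State at t = 0.8462 s:
  obj    pos=(+2.288,-1.134) vel=(+4.339,-2.317) ωy=+92.79

Key-timestep trajectory:
   step    t(s)  obj.x    obj.z    obj.vx   obj.vz 
     30  0.2098   +0.565  -0.214  +1.076  -0.575
     60  0.4196   +0.904  -0.395  +2.152  -1.149
     90  0.6294   +1.468  -0.696  +3.228  -1.723


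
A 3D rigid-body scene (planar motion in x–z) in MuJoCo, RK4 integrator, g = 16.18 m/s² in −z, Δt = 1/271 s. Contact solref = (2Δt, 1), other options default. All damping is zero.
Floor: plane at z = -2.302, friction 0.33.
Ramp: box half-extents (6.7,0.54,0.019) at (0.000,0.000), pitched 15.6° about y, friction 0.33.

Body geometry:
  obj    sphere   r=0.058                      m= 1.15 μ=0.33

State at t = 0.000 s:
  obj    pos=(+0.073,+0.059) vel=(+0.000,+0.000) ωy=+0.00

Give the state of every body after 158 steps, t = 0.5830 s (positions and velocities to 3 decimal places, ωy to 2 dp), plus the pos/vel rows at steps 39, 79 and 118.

State at t = 0.5830 s:
  obj    pos=(+0.582,-0.083) vel=(+1.745,-0.487) ωy=+31.23

Key-timestep trajectory:
   step    t(s)  obj.x    obj.z    obj.vx   obj.vz 
     39  0.1439   +0.104  +0.051  +0.431  -0.120
     79  0.2915   +0.200  +0.024  +0.873  -0.244
    118  0.4354   +0.357  -0.020  +1.303  -0.364


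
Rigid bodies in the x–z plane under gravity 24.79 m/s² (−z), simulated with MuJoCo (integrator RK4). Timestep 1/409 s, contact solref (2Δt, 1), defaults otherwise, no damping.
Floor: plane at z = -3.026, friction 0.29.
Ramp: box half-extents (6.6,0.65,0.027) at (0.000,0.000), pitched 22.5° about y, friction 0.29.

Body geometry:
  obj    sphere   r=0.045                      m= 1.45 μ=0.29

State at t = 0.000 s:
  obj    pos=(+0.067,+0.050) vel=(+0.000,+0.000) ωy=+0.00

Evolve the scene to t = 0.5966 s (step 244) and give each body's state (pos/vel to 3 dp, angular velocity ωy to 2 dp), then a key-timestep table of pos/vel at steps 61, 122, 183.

State at t = 0.5966 s:
  obj    pos=(+1.181,-0.411) vel=(+3.735,-1.547) ωy=+89.82

Key-timestep trajectory:
   step    t(s)  obj.x    obj.z    obj.vx   obj.vz 
     61  0.1491   +0.137  +0.021  +0.934  -0.387
    122  0.2983   +0.346  -0.065  +1.868  -0.774
    183  0.4474   +0.694  -0.209  +2.801  -1.160


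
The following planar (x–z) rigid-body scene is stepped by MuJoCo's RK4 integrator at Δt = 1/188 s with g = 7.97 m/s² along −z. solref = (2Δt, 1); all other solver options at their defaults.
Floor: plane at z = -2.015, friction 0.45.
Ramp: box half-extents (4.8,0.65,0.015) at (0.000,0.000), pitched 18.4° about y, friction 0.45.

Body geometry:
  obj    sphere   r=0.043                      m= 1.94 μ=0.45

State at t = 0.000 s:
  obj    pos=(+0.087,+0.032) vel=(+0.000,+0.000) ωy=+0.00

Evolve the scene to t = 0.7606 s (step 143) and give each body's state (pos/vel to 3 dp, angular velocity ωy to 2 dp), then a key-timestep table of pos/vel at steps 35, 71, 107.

State at t = 0.7606 s:
  obj    pos=(+0.580,-0.132) vel=(+1.297,-0.431) ωy=+31.78

Key-timestep trajectory:
   step    t(s)  obj.x    obj.z    obj.vx   obj.vz 
     35  0.1862   +0.117  +0.022  +0.318  -0.106
     71  0.3777   +0.209  -0.008  +0.644  -0.214
    107  0.5691   +0.363  -0.060  +0.970  -0.323


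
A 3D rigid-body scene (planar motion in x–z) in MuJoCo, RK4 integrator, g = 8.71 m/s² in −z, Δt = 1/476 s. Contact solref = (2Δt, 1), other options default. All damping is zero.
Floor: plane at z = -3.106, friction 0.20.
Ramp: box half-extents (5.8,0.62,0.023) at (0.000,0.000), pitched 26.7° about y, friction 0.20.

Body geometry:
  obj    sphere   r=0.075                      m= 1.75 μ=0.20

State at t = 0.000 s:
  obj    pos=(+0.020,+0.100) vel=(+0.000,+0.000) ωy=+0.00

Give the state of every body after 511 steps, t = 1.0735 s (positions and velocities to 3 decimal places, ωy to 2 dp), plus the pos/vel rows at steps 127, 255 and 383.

State at t = 1.0735 s:
  obj    pos=(+1.459,-0.624) vel=(+2.681,-1.348) ωy=+40.01

Key-timestep trajectory:
   step    t(s)  obj.x    obj.z    obj.vx   obj.vz 
    127  0.2668   +0.109  +0.055  +0.666  -0.335
    255  0.5357   +0.378  -0.081  +1.338  -0.673
    383  0.8046   +0.828  -0.307  +2.010  -1.011


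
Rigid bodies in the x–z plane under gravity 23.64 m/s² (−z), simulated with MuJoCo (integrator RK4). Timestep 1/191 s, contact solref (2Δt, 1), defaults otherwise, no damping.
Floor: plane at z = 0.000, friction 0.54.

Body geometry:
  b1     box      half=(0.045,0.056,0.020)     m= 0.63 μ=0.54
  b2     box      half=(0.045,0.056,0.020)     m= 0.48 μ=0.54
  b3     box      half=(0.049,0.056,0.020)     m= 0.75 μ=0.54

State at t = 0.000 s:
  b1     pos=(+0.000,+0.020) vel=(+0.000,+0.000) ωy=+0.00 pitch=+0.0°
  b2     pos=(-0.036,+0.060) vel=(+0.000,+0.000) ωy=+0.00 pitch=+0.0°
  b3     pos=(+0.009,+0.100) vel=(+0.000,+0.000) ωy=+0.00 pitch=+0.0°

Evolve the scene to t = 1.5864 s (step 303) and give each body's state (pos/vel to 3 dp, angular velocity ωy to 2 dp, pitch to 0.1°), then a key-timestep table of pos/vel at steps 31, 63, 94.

State at t = 1.5864 s:
  b1     pos=(+0.000,+0.020) vel=(+0.000,+0.000) ωy=+0.00 pitch=+0.0°
  b2     pos=(-0.036,+0.060) vel=(+0.000,+0.000) ωy=+0.00 pitch=-0.1°
  b3     pos=(+0.122,+0.020) vel=(+0.000,+0.000) ωy=+0.00 pitch=+180.0°

Key-timestep trajectory:
   step    t(s)  b1.x    b1.z    b1.vx   b1.vz   b2.x    b2.z    b2.vx   b2.vz   b3.x    b3.z    b3.vx   b3.vz 
     31  0.1623   +0.000  +0.020  +0.000  +0.000   -0.036  +0.060  +0.000  +0.000   +0.010  +0.100  +0.023  -0.001
     63  0.3298   +0.000  +0.020  +0.000  +0.000   -0.036  +0.060  +0.000  +0.000   +0.031  +0.091  +0.213  +0.110
     94  0.4921   +0.000  +0.020  -0.001  +0.000   -0.036  +0.060  -0.001  +0.000   +0.078  +0.079  +0.570  -0.449


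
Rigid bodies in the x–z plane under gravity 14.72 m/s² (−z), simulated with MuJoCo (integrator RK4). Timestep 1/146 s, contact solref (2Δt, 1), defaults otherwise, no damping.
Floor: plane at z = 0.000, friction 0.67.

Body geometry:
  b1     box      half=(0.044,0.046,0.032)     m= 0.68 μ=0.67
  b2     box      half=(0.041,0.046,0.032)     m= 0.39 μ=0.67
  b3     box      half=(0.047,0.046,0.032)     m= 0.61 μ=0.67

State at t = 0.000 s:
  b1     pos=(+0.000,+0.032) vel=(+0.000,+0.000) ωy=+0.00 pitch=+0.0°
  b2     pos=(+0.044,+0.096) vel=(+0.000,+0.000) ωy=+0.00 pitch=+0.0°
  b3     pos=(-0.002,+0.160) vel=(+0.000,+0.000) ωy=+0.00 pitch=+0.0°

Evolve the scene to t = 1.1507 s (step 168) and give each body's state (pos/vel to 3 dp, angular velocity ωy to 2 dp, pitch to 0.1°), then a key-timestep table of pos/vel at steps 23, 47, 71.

State at t = 1.1507 s:
  b1     pos=(+0.000,+0.032) vel=(+0.000,+0.000) ωy=+0.00 pitch=+0.0°
  b2     pos=(+0.085,+0.041) vel=(+0.000,+0.000) ωy=+0.00 pitch=+90.0°
  b3     pos=(-0.116,+0.032) vel=(+0.000,+0.000) ωy=+0.00 pitch=+180.0°

Key-timestep trajectory:
   step    t(s)  b1.x    b1.z    b1.vx   b1.vz   b2.x    b2.z    b2.vx   b2.vz   b3.x    b3.z    b3.vx   b3.vz 
     23  0.1575   +0.000  +0.032  +0.000  +0.000   +0.044  +0.096  +0.001  +0.001   -0.021  +0.150  -0.271  -0.285
     47  0.3219   +0.000  +0.032  +0.000  +0.000   +0.047  +0.096  +0.042  -0.003   -0.100  +0.067  -0.599  -1.091
     71  0.4863   +0.000  +0.032  +0.000  +0.000   +0.073  +0.078  +0.305  -0.508   -0.116  +0.032  +0.000  +0.001


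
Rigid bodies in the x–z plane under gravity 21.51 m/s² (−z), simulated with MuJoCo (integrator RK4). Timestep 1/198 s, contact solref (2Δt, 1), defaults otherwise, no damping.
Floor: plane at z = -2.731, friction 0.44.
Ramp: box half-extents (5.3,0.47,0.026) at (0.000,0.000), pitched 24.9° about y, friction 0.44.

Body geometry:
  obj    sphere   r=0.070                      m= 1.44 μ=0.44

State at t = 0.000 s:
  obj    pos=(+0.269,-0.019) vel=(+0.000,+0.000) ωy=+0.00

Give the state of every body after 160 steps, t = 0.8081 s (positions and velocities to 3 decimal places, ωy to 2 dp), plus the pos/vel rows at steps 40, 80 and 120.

State at t = 0.8081 s:
  obj    pos=(+2.185,-0.908) vel=(+4.741,-2.201) ωy=+74.67

Key-timestep trajectory:
   step    t(s)  obj.x    obj.z    obj.vx   obj.vz 
     40  0.2020   +0.389  -0.075  +1.186  -0.550
     80  0.4040   +0.748  -0.241  +2.371  -1.101
    120  0.6061   +1.347  -0.519  +3.556  -1.651


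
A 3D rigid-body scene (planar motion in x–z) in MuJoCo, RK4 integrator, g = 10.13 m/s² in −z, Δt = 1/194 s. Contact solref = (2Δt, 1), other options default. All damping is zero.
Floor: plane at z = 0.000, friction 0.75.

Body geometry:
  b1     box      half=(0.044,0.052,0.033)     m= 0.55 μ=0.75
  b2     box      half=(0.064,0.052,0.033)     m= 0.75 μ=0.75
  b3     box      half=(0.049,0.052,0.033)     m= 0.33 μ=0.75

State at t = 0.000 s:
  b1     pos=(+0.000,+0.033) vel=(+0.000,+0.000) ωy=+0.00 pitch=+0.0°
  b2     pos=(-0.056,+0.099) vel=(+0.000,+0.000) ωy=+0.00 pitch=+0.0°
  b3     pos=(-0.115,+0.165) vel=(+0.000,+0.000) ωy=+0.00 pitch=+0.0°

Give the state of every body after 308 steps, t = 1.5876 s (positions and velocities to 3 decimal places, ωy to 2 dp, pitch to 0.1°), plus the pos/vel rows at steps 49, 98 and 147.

State at t = 1.5876 s:
  b1     pos=(+0.000,+0.033) vel=(+0.000,+0.000) ωy=+0.00 pitch=+0.0°
  b2     pos=(-0.119,+0.064) vel=(+0.000,+0.000) ωy=+0.00 pitch=-90.0°
  b3     pos=(-0.219,+0.049) vel=(+0.000,+0.000) ωy=+0.00 pitch=-90.0°

Key-timestep trajectory:
   step    t(s)  b1.x    b1.z    b1.vx   b1.vz   b2.x    b2.z    b2.vx   b2.vz   b3.x    b3.z    b3.vx   b3.vz 
     49  0.2526   +0.000  +0.033  +0.000  +0.000   -0.098  +0.071  -0.318  -0.055   -0.198  +0.058  -0.335  -0.043
     98  0.5052   +0.000  +0.033  +0.000  +0.000   -0.138  +0.071  +0.047  -0.009   -0.217  +0.050  -0.004  +0.029
    147  0.7577   +0.000  +0.033  +0.000  +0.000   -0.115  +0.066  -0.134  -0.059   -0.219  +0.049  +0.000  +0.000


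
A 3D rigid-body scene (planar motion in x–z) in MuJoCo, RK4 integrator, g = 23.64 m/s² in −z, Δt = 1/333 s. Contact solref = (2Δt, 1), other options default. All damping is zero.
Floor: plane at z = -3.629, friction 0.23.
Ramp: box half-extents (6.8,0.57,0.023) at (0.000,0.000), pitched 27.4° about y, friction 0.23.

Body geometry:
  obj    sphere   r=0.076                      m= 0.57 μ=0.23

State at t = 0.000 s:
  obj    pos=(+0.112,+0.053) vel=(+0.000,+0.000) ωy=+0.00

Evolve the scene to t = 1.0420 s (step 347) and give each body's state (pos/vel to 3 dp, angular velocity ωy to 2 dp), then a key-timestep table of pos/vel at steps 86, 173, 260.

State at t = 1.0420 s:
  obj    pos=(+3.858,-1.888) vel=(+7.189,-3.727) ωy=+106.53

Key-timestep trajectory:
   step    t(s)  obj.x    obj.z    obj.vx   obj.vz 
     86  0.2583   +0.342  -0.066  +1.782  -0.924
    173  0.5195   +1.043  -0.429  +3.584  -1.858
    260  0.7808   +2.215  -1.037  +5.387  -2.792


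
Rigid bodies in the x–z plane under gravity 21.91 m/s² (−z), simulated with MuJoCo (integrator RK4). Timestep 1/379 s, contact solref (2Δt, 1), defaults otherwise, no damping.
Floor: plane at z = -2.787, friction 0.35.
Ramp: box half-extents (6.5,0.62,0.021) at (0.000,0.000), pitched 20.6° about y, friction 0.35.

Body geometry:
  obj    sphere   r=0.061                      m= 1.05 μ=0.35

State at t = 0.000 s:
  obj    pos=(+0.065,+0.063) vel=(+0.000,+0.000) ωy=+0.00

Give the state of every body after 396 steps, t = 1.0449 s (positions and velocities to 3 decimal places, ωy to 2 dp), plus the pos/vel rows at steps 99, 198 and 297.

State at t = 1.0449 s:
  obj    pos=(+2.879,-0.994) vel=(+5.385,-2.024) ωy=+94.31

Key-timestep trajectory:
   step    t(s)  obj.x    obj.z    obj.vx   obj.vz 
     99  0.2612   +0.241  -0.003  +1.346  -0.506
    198  0.5224   +0.768  -0.201  +2.693  -1.012
    297  0.7836   +1.648  -0.532  +4.039  -1.518


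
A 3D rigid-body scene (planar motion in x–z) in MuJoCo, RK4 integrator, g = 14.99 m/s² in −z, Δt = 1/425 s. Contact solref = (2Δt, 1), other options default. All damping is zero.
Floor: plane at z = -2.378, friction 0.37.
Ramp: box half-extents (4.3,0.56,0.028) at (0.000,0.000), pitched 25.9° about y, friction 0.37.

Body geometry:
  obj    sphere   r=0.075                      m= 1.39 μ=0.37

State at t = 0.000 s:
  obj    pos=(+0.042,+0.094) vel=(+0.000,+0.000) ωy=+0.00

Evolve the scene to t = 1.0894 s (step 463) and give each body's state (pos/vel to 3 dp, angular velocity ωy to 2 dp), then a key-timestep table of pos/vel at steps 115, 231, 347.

State at t = 1.0894 s:
  obj    pos=(+2.539,-1.118) vel=(+4.583,-2.226) ωy=+67.93

Key-timestep trajectory:
   step    t(s)  obj.x    obj.z    obj.vx   obj.vz 
    115  0.2706   +0.196  +0.019  +1.139  -0.553
    231  0.5435   +0.664  -0.208  +2.287  -1.110
    347  0.8165   +1.444  -0.587  +3.435  -1.668


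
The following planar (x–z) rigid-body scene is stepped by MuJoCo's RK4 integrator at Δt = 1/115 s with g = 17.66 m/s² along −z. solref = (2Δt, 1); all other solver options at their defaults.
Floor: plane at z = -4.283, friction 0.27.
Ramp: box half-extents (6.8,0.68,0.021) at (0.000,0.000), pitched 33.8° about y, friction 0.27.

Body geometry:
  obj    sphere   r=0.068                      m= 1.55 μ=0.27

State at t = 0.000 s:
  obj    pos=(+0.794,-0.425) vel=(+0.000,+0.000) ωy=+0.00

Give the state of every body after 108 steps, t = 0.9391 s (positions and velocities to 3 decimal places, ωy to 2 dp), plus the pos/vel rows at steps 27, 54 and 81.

State at t = 0.9391 s:
  obj    pos=(+3.366,-2.147) vel=(+5.477,-3.666) ωy=+96.87

Key-timestep trajectory:
   step    t(s)  obj.x    obj.z    obj.vx   obj.vz 
     27  0.2348   +0.955  -0.532  +1.370  -0.917
     54  0.4696   +1.437  -0.855  +2.739  -1.834
     81  0.7043   +2.241  -1.393  +4.108  -2.750


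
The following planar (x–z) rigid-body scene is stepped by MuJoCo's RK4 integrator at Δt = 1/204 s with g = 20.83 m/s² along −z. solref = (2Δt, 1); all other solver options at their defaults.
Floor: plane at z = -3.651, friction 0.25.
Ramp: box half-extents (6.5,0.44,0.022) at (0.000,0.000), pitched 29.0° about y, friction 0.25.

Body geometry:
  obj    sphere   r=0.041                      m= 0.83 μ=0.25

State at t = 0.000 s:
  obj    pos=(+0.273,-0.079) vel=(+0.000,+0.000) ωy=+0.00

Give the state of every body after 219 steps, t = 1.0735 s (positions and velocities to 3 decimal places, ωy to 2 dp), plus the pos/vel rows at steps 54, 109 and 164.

State at t = 1.0735 s:
  obj    pos=(+3.909,-2.095) vel=(+6.773,-3.754) ωy=+188.83

Key-timestep trajectory:
   step    t(s)  obj.x    obj.z    obj.vx   obj.vz 
     54  0.2647   +0.494  -0.202  +1.670  -0.926
    109  0.5343   +1.174  -0.579  +3.371  -1.869
    164  0.8039   +2.312  -1.209  +5.072  -2.811


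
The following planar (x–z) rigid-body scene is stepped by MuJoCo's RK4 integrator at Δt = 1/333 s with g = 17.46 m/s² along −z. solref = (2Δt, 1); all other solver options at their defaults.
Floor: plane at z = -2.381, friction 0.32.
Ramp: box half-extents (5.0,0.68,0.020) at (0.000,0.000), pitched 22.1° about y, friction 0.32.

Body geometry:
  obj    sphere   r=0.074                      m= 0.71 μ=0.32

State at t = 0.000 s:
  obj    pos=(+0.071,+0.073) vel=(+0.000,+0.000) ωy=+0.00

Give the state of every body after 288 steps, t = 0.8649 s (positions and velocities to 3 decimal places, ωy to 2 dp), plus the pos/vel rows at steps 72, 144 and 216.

State at t = 0.8649 s:
  obj    pos=(+1.697,-0.588) vel=(+3.760,-1.527) ωy=+54.83

Key-timestep trajectory:
   step    t(s)  obj.x    obj.z    obj.vx   obj.vz 
     72  0.2162   +0.173  +0.031  +0.940  -0.382
    144  0.4324   +0.477  -0.092  +1.880  -0.763
    216  0.6486   +0.986  -0.299  +2.820  -1.145


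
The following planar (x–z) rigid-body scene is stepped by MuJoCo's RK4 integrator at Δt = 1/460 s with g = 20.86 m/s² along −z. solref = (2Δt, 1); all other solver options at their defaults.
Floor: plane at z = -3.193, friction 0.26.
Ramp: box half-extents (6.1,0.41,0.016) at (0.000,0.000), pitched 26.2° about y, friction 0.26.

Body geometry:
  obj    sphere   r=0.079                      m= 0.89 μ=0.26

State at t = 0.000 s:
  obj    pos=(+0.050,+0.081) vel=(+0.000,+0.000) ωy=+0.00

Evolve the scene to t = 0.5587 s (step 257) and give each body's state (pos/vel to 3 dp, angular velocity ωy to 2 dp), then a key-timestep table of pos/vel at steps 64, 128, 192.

State at t = 0.5587 s:
  obj    pos=(+0.971,-0.372) vel=(+3.298,-1.623) ωy=+46.52

Key-timestep trajectory:
   step    t(s)  obj.x    obj.z    obj.vx   obj.vz 
     64  0.1391   +0.107  +0.053  +0.821  -0.404
    128  0.2783   +0.279  -0.031  +1.643  -0.808
    192  0.4174   +0.564  -0.172  +2.464  -1.212


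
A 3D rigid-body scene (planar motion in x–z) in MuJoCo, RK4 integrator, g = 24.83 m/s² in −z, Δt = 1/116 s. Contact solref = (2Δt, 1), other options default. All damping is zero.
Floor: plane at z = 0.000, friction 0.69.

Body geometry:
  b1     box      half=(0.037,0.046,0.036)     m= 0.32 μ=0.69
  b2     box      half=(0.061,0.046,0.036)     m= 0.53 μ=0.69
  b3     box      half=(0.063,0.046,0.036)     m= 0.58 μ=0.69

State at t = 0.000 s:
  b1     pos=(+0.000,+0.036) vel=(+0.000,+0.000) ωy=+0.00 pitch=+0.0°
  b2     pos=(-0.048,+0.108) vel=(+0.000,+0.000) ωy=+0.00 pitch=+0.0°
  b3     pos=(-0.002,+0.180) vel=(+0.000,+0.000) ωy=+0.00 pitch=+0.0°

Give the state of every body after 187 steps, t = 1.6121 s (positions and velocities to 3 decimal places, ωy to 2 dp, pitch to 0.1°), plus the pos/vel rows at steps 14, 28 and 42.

State at t = 1.6121 s:
  b1     pos=(+0.000,+0.036) vel=(+0.000,+0.000) ωy=+0.00 pitch=-0.2°
  b2     pos=(-0.049,+0.107) vel=(+0.000,+0.000) ωy=+0.00 pitch=-0.6°
  b3     pos=(-0.004,+0.179) vel=(+0.000,+0.000) ωy=+0.00 pitch=-0.5°

Key-timestep trajectory:
   step    t(s)  b1.x    b1.z    b1.vx   b1.vz   b2.x    b2.z    b2.vx   b2.vz   b3.x    b3.z    b3.vx   b3.vz 
     14  0.1207   +0.000  +0.036  -0.001  +0.000   -0.049  +0.107  -0.003  -0.001   -0.003  +0.179  -0.007  +0.001
     28  0.2414   +0.000  +0.036  +0.000  +0.000   -0.049  +0.107  +0.000  +0.000   -0.003  +0.179  +0.000  +0.000
     42  0.3621   +0.000  +0.036  +0.000  +0.000   -0.049  +0.107  +0.000  -0.001   -0.003  +0.179  +0.001  -0.002


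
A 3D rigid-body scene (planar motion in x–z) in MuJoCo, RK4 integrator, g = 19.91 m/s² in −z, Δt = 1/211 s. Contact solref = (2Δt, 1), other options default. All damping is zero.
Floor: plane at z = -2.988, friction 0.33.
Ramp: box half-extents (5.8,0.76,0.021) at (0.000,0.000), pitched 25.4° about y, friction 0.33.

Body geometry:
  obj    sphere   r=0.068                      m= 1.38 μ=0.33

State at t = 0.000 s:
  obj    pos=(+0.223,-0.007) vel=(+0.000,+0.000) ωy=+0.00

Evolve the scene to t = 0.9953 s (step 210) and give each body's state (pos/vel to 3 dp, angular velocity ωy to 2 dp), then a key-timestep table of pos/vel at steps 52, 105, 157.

State at t = 0.9953 s:
  obj    pos=(+2.952,-1.303) vel=(+5.484,-2.604) ωy=+89.27

Key-timestep trajectory:
   step    t(s)  obj.x    obj.z    obj.vx   obj.vz 
     52  0.2464   +0.390  -0.087  +1.358  -0.645
    105  0.4976   +0.905  -0.331  +2.742  -1.302
    157  0.7441   +1.748  -0.732  +4.100  -1.947


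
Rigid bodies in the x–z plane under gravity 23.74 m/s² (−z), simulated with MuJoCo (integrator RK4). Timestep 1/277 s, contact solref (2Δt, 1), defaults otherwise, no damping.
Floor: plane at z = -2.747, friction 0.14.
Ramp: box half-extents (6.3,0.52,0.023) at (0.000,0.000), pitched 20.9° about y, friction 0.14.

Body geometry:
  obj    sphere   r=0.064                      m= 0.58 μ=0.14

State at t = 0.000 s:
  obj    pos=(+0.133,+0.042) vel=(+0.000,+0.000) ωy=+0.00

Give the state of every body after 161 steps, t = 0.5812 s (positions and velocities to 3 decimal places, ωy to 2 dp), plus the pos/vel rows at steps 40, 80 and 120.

State at t = 0.5812 s:
  obj    pos=(+1.088,-0.322) vel=(+3.285,-1.254) ωy=+54.92

Key-timestep trajectory:
   step    t(s)  obj.x    obj.z    obj.vx   obj.vz 
     40  0.1444   +0.192  +0.020  +0.816  -0.312
     80  0.2888   +0.369  -0.048  +1.632  -0.623
    120  0.4332   +0.664  -0.160  +2.449  -0.935


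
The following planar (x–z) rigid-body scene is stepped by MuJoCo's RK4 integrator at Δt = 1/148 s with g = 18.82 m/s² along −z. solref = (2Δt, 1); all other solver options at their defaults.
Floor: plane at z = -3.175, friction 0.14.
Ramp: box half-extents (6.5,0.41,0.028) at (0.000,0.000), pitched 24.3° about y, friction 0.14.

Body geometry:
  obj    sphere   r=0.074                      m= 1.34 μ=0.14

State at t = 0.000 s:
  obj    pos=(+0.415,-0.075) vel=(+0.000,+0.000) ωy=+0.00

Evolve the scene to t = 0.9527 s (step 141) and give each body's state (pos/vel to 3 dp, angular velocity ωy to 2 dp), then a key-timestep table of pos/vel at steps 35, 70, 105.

State at t = 0.9527 s:
  obj    pos=(+2.704,-1.109) vel=(+4.804,-2.169) ωy=+71.19

Key-timestep trajectory:
   step    t(s)  obj.x    obj.z    obj.vx   obj.vz 
     35  0.2365   +0.556  -0.139  +1.193  -0.539
     70  0.4730   +0.979  -0.330  +2.385  -1.077
    105  0.7095   +1.684  -0.649  +3.577  -1.615


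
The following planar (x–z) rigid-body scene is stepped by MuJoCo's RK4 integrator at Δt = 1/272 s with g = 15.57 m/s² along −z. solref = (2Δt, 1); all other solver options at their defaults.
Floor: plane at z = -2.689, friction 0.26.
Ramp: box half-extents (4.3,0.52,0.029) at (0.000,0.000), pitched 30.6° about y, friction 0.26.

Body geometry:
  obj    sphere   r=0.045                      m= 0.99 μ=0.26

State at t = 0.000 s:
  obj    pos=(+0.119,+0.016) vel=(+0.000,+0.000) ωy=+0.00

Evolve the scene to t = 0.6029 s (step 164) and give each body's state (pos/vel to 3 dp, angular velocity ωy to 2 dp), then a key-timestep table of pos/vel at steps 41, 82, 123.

State at t = 0.6029 s:
  obj    pos=(+1.005,-0.508) vel=(+2.938,-1.738) ωy=+75.83

Key-timestep trajectory:
   step    t(s)  obj.x    obj.z    obj.vx   obj.vz 
     41  0.1507   +0.174  -0.017  +0.735  -0.435
     82  0.3015   +0.340  -0.115  +1.469  -0.869
    123  0.4522   +0.617  -0.279  +2.204  -1.303


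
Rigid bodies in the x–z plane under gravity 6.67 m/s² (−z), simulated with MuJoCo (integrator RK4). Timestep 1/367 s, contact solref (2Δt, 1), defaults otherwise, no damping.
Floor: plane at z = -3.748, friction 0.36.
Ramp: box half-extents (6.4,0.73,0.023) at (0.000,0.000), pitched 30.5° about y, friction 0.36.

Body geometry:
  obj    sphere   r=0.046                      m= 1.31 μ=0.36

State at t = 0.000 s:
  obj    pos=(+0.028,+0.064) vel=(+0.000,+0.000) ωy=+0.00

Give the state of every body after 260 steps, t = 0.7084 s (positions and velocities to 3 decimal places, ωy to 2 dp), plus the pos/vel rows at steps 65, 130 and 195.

State at t = 0.7084 s:
  obj    pos=(+0.551,-0.244) vel=(+1.476,-0.869) ωy=+37.24

Key-timestep trajectory:
   step    t(s)  obj.x    obj.z    obj.vx   obj.vz 
     65  0.1771   +0.061  +0.044  +0.369  -0.217
    130  0.3542   +0.159  -0.013  +0.738  -0.435
    195  0.5313   +0.322  -0.110  +1.107  -0.652


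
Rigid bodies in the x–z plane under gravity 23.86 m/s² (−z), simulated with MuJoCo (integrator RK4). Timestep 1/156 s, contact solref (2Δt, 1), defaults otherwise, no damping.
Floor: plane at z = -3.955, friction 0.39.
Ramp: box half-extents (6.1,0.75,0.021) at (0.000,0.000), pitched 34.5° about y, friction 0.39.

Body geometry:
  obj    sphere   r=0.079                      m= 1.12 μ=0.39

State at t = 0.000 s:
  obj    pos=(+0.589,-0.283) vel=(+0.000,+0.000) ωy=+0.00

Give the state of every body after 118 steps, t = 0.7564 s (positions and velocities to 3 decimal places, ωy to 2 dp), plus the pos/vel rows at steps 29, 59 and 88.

State at t = 0.7564 s:
  obj    pos=(+2.865,-1.848) vel=(+6.017,-4.136) ωy=+92.40

Key-timestep trajectory:
   step    t(s)  obj.x    obj.z    obj.vx   obj.vz 
     29  0.1859   +0.726  -0.378  +1.479  -1.017
     59  0.3782   +1.158  -0.675  +3.009  -2.068
     88  0.5641   +1.855  -1.153  +4.488  -3.084


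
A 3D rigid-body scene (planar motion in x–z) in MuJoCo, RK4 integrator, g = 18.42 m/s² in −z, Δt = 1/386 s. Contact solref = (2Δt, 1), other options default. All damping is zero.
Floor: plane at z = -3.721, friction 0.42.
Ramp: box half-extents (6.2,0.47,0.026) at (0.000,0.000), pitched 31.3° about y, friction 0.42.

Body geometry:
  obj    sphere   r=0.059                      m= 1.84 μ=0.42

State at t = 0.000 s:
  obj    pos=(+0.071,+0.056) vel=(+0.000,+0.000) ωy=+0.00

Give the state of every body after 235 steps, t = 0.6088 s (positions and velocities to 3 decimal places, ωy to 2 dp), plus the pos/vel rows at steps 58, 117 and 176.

State at t = 0.6088 s:
  obj    pos=(+1.154,-0.602) vel=(+3.556,-2.162) ωy=+70.52

Key-timestep trajectory:
   step    t(s)  obj.x    obj.z    obj.vx   obj.vz 
     58  0.1503   +0.137  +0.016  +0.878  -0.534
    117  0.3031   +0.339  -0.107  +1.770  -1.076
    176  0.4560   +0.678  -0.313  +2.663  -1.619


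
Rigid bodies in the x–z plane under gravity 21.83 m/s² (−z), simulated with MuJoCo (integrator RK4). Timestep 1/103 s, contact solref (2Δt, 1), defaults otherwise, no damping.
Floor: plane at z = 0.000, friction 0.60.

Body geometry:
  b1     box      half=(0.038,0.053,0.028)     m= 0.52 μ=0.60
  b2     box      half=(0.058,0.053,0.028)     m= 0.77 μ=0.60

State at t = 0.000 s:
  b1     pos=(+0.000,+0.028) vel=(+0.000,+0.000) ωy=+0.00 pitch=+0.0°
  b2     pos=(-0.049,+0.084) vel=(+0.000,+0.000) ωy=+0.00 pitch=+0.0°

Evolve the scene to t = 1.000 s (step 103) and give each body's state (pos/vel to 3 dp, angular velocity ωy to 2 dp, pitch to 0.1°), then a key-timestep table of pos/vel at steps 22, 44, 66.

State at t = 1.000 s:
  b1     pos=(+0.000,+0.028) vel=(+0.000,+0.000) ωy=+0.00 pitch=+0.0°
  b2     pos=(-0.103,+0.058) vel=(+0.000,+0.000) ωy=+0.00 pitch=-90.0°

Key-timestep trajectory:
   step    t(s)  b1.x    b1.z    b1.vx   b1.vz   b2.x    b2.z    b2.vx   b2.vz 
     22  0.2136   +0.000  +0.028  +0.000  +0.000   -0.109  +0.057  -0.360  +0.056
     44  0.4272   +0.000  +0.028  +0.000  +0.000   -0.117  +0.063  +0.206  -0.045
     66  0.6408   +0.000  +0.028  +0.000  +0.000   -0.109  +0.059  +0.045  +0.021
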